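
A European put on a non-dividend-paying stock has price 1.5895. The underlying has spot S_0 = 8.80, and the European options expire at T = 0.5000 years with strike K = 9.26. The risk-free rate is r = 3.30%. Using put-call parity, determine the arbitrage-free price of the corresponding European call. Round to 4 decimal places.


Answer: Call price = 1.2810

Derivation:
Put-call parity: C - P = S_0 * exp(-qT) - K * exp(-rT).
S_0 * exp(-qT) = 8.8000 * 1.00000000 = 8.80000000
K * exp(-rT) = 9.2600 * 0.98363538 = 9.10846361
C = P + S*exp(-qT) - K*exp(-rT)
C = 1.5895 + 8.80000000 - 9.10846361 = 1.2810


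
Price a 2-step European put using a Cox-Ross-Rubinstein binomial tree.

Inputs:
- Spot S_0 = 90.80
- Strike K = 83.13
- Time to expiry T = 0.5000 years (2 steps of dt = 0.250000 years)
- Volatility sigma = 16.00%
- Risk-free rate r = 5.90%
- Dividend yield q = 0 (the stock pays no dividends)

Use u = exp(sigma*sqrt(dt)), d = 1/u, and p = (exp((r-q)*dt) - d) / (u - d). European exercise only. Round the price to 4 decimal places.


dt = T/N = 0.250000
u = exp(sigma*sqrt(dt)) = 1.083287; d = 1/u = 0.923116
p = (exp((r-q)*dt) - d) / (u - d) = 0.572782
Discount per step: exp(-r*dt) = 0.985358
Stock lattice S(k, i) with i counting down-moves:
  k=0: S(0,0) = 90.8000
  k=1: S(1,0) = 98.3625; S(1,1) = 83.8190
  k=2: S(2,0) = 106.5548; S(2,1) = 90.8000; S(2,2) = 77.3747
Terminal payoffs V(N, i) = max(K - S_T, 0):
  V(2,0) = 0.000000; V(2,1) = 0.000000; V(2,2) = 5.755344
Backward induction: V(k, i) = exp(-r*dt) * [p * V(k+1, i) + (1-p) * V(k+1, i+1)].
  V(1,0) = exp(-r*dt) * [p*0.000000 + (1-p)*0.000000] = 0.000000
  V(1,1) = exp(-r*dt) * [p*0.000000 + (1-p)*5.755344] = 2.422783
  V(0,0) = exp(-r*dt) * [p*0.000000 + (1-p)*2.422783] = 1.019901

Answer: Price = V(0,0) = 1.0199


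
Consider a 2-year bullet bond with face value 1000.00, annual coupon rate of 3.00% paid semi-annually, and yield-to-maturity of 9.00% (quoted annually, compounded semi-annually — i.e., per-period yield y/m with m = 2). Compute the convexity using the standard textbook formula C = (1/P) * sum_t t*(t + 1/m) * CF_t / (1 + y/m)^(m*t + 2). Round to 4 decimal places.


Coupon per period c = face * coupon_rate / m = 15.000000
Periods per year m = 2; per-period yield y/m = 0.045000
Number of cashflows N = 4
Cashflows (t years, CF_t, discount factor 1/(1+y/m)^(m*t), PV):
  t = 0.5000: CF_t = 15.000000, DF = 0.956938, PV = 14.354067
  t = 1.0000: CF_t = 15.000000, DF = 0.915730, PV = 13.735949
  t = 1.5000: CF_t = 15.000000, DF = 0.876297, PV = 13.144449
  t = 2.0000: CF_t = 1015.000000, DF = 0.838561, PV = 851.139764
Price P = sum_t PV_t = 892.374229
Convexity numerator sum_t t*(t + 1/m) * CF_t / (1+y/m)^(m*t + 2):
  t = 0.5000: term = 6.572225
  t = 1.0000: term = 18.867630
  t = 1.5000: term = 36.110297
  t = 2.0000: term = 3897.070872
Convexity = (1/P) * sum = 3958.621024 / 892.374229 = 4.436055

Answer: Convexity = 4.4361


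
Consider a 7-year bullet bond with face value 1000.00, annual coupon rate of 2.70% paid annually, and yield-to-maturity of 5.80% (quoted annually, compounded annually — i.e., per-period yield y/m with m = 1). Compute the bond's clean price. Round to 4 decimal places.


Coupon per period c = face * coupon_rate / m = 27.000000
Periods per year m = 1; per-period yield y/m = 0.058000
Number of cashflows N = 7
Cashflows (t years, CF_t, discount factor 1/(1+y/m)^(m*t), PV):
  t = 1.0000: CF_t = 27.000000, DF = 0.945180, PV = 25.519849
  t = 2.0000: CF_t = 27.000000, DF = 0.893364, PV = 24.120840
  t = 3.0000: CF_t = 27.000000, DF = 0.844390, PV = 22.798526
  t = 4.0000: CF_t = 27.000000, DF = 0.798100, PV = 21.548701
  t = 5.0000: CF_t = 27.000000, DF = 0.754348, PV = 20.367392
  t = 6.0000: CF_t = 27.000000, DF = 0.712994, PV = 19.250843
  t = 7.0000: CF_t = 1027.000000, DF = 0.673908, PV = 692.103060
Price P = sum_t PV_t = 825.709211

Answer: Price = 825.7092


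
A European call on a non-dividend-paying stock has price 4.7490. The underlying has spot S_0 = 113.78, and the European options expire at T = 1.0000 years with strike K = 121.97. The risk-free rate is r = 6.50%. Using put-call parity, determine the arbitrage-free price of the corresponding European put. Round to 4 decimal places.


Put-call parity: C - P = S_0 * exp(-qT) - K * exp(-rT).
S_0 * exp(-qT) = 113.7800 * 1.00000000 = 113.78000000
K * exp(-rT) = 121.9700 * 0.93706746 = 114.29411851
P = C - S*exp(-qT) + K*exp(-rT)
P = 4.7490 - 113.78000000 + 114.29411851 = 5.2631

Answer: Put price = 5.2631


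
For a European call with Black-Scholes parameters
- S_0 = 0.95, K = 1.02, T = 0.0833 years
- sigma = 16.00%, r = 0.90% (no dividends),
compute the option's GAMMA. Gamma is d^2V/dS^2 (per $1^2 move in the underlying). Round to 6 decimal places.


Answer: Gamma = 2.951183

Derivation:
d1 = -1.5002556839; d2 = -1.5464344670
phi(d1) = 0.1294679276; exp(-qT) = 1.0000000000; exp(-rT) = 0.9992505810
Gamma = exp(-qT) * phi(d1) / (S * sigma * sqrt(T)) = 1.0000000000 * 0.1294679276 / (0.9500 * 0.1600 * 0.2886173938) = 2.951183


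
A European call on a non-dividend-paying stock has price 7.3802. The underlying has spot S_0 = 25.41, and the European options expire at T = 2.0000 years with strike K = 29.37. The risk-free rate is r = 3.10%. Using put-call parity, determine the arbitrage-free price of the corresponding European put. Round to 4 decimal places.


Put-call parity: C - P = S_0 * exp(-qT) - K * exp(-rT).
S_0 * exp(-qT) = 25.4100 * 1.00000000 = 25.41000000
K * exp(-rT) = 29.3700 * 0.93988289 = 27.60436039
P = C - S*exp(-qT) + K*exp(-rT)
P = 7.3802 - 25.41000000 + 27.60436039 = 9.5746

Answer: Put price = 9.5746


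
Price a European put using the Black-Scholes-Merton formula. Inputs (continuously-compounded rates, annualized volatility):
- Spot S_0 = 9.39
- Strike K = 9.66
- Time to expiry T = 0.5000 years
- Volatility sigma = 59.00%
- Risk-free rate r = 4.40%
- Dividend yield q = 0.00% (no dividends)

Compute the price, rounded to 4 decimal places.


d1 = (ln(S/K) + (r - q + 0.5*sigma^2) * T) / (sigma * sqrt(T)) = 0.19337967
d2 = d1 - sigma * sqrt(T) = -0.22381333
exp(-rT) = 0.97824024; exp(-qT) = 1.00000000
P = K * exp(-rT) * N(-d2) - S_0 * exp(-qT) * N(-d1)
N(-d1) = 0.42333082; N(-d2) = 0.58854872
P = 9.6600 * 0.97824024 * 0.58854872 - 9.3900 * 1.00000000 * 0.42333082 = 1.5866

Answer: Price = 1.5866


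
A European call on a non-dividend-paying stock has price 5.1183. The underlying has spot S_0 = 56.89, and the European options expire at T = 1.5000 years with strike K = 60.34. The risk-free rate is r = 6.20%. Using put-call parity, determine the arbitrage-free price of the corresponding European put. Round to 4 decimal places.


Answer: Put price = 3.2097

Derivation:
Put-call parity: C - P = S_0 * exp(-qT) - K * exp(-rT).
S_0 * exp(-qT) = 56.8900 * 1.00000000 = 56.89000000
K * exp(-rT) = 60.3400 * 0.91119350 = 54.98141581
P = C - S*exp(-qT) + K*exp(-rT)
P = 5.1183 - 56.89000000 + 54.98141581 = 3.2097


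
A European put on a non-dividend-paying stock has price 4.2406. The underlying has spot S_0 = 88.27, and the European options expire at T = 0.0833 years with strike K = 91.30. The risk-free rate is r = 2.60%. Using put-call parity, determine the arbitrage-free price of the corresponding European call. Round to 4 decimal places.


Answer: Call price = 1.4081

Derivation:
Put-call parity: C - P = S_0 * exp(-qT) - K * exp(-rT).
S_0 * exp(-qT) = 88.2700 * 1.00000000 = 88.27000000
K * exp(-rT) = 91.3000 * 0.99783654 = 91.10247644
C = P + S*exp(-qT) - K*exp(-rT)
C = 4.2406 + 88.27000000 - 91.10247644 = 1.4081


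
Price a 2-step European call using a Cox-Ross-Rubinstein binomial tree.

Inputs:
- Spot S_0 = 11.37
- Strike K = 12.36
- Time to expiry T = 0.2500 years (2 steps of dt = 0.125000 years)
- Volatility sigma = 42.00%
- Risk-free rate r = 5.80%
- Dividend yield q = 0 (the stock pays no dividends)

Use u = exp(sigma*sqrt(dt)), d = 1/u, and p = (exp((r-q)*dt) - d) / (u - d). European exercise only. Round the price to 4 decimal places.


Answer: Price = V(0,0) = 0.6886

Derivation:
dt = T/N = 0.125000
u = exp(sigma*sqrt(dt)) = 1.160084; d = 1/u = 0.862007
p = (exp((r-q)*dt) - d) / (u - d) = 0.487356
Discount per step: exp(-r*dt) = 0.992776
Stock lattice S(k, i) with i counting down-moves:
  k=0: S(0,0) = 11.3700
  k=1: S(1,0) = 13.1902; S(1,1) = 9.8010
  k=2: S(2,0) = 15.3017; S(2,1) = 11.3700; S(2,2) = 8.4485
Terminal payoffs V(N, i) = max(S_T - K, 0):
  V(2,0) = 2.941688; V(2,1) = 0.000000; V(2,2) = 0.000000
Backward induction: V(k, i) = exp(-r*dt) * [p * V(k+1, i) + (1-p) * V(k+1, i+1)].
  V(1,0) = exp(-r*dt) * [p*2.941688 + (1-p)*0.000000] = 1.423293
  V(1,1) = exp(-r*dt) * [p*0.000000 + (1-p)*0.000000] = 0.000000
  V(0,0) = exp(-r*dt) * [p*1.423293 + (1-p)*0.000000] = 0.688639


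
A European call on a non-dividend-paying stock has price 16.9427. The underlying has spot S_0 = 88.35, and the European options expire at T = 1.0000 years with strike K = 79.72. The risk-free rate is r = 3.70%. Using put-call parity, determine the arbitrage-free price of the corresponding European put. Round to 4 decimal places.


Put-call parity: C - P = S_0 * exp(-qT) - K * exp(-rT).
S_0 * exp(-qT) = 88.3500 * 1.00000000 = 88.35000000
K * exp(-rT) = 79.7200 * 0.96367614 = 76.82426151
P = C - S*exp(-qT) + K*exp(-rT)
P = 16.9427 - 88.35000000 + 76.82426151 = 5.4170

Answer: Put price = 5.4170


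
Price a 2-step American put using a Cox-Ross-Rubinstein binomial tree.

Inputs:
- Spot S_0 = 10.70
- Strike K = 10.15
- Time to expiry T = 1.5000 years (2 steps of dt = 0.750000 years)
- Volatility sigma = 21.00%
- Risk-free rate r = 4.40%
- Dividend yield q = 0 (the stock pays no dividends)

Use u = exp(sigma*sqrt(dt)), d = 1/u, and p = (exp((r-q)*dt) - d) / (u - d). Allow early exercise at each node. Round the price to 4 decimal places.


Answer: Price = V(0,0) = 0.5395

Derivation:
dt = T/N = 0.750000
u = exp(sigma*sqrt(dt)) = 1.199453; d = 1/u = 0.833714
p = (exp((r-q)*dt) - d) / (u - d) = 0.546392
Discount per step: exp(-r*dt) = 0.967539
Stock lattice S(k, i) with i counting down-moves:
  k=0: S(0,0) = 10.7000
  k=1: S(1,0) = 12.8341; S(1,1) = 8.9207
  k=2: S(2,0) = 15.3939; S(2,1) = 10.7000; S(2,2) = 7.4373
Terminal payoffs V(N, i) = max(K - S_T, 0):
  V(2,0) = 0.000000; V(2,1) = 0.000000; V(2,2) = 2.712661
Backward induction: V(k, i) = exp(-r*dt) * [p * V(k+1, i) + (1-p) * V(k+1, i+1)]; then take max(V_cont, immediate exercise) for American.
  V(1,0) = exp(-r*dt) * [p*0.000000 + (1-p)*0.000000] = 0.000000; exercise = 0.000000; V(1,0) = max -> 0.000000
  V(1,1) = exp(-r*dt) * [p*0.000000 + (1-p)*2.712661] = 1.190541; exercise = 1.229264; V(1,1) = max -> 1.229264
  V(0,0) = exp(-r*dt) * [p*0.000000 + (1-p)*1.229264] = 0.539503; exercise = 0.000000; V(0,0) = max -> 0.539503


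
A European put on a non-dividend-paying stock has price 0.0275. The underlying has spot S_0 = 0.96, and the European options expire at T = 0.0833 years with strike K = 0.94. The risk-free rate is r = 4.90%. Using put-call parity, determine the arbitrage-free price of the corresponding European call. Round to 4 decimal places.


Put-call parity: C - P = S_0 * exp(-qT) - K * exp(-rT).
S_0 * exp(-qT) = 0.9600 * 1.00000000 = 0.96000000
K * exp(-rT) = 0.9400 * 0.99592662 = 0.93617102
C = P + S*exp(-qT) - K*exp(-rT)
C = 0.0275 + 0.96000000 - 0.93617102 = 0.0513

Answer: Call price = 0.0513


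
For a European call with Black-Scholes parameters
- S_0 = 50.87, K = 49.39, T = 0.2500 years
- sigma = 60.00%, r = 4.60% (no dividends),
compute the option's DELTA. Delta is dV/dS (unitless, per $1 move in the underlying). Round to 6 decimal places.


d1 = 0.2867512809; d2 = -0.0132487191
phi(d1) = 0.3828730979; exp(-qT) = 1.0000000000; exp(-rT) = 0.9885658722
N(d1) = 0.6128486154
Delta = exp(-qT) * N(d1) = 1.0000000000 * 0.6128486154 = 0.612849

Answer: Delta = 0.612849


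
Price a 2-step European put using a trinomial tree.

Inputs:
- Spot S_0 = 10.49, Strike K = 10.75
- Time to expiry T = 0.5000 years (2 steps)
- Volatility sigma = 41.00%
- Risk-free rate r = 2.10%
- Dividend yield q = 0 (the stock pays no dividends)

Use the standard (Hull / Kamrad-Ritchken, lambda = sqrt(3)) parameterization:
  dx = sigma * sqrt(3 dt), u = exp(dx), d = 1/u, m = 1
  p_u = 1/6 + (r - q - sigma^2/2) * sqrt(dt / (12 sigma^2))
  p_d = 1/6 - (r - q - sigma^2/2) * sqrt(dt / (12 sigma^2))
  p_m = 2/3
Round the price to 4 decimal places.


dt = T/N = 0.250000; dx = sigma*sqrt(3*dt) = 0.355070
u = exp(dx) = 1.426281; d = 1/u = 0.701124
p_u = 0.144470, p_m = 0.666667, p_d = 0.188863
Discount per step: exp(-r*dt) = 0.994764
Stock lattice S(k, j) with j the centered position index:
  k=0: S(0,+0) = 10.4900
  k=1: S(1,-1) = 7.3548; S(1,+0) = 10.4900; S(1,+1) = 14.9617
  k=2: S(2,-2) = 5.1566; S(2,-1) = 7.3548; S(2,+0) = 10.4900; S(2,+1) = 14.9617; S(2,+2) = 21.3396
Terminal payoffs V(N, j) = max(K - S_T, 0):
  V(2,-2) = 5.593379; V(2,-1) = 3.395208; V(2,+0) = 0.260000; V(2,+1) = 0.000000; V(2,+2) = 0.000000
Backward induction: V(k, j) = exp(-r*dt) * [p_u * V(k+1, j+1) + p_m * V(k+1, j) + p_d * V(k+1, j-1)]
  V(1,-1) = exp(-r*dt) * [p_u*0.260000 + p_m*3.395208 + p_d*5.593379] = 3.339836
  V(1,+0) = exp(-r*dt) * [p_u*0.000000 + p_m*0.260000 + p_d*3.395208] = 0.810297
  V(1,+1) = exp(-r*dt) * [p_u*0.000000 + p_m*0.000000 + p_d*0.260000] = 0.048847
  V(0,+0) = exp(-r*dt) * [p_u*0.048847 + p_m*0.810297 + p_d*3.339836] = 1.171858

Answer: Price = V(0,0) = 1.1719


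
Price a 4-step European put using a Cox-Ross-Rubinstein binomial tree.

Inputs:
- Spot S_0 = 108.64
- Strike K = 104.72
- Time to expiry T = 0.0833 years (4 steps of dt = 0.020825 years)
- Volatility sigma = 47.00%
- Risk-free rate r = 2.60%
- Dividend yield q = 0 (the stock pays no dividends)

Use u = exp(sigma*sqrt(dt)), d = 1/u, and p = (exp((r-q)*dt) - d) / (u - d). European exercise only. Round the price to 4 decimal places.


dt = T/N = 0.020825
u = exp(sigma*sqrt(dt)) = 1.070178; d = 1/u = 0.934424
p = (exp((r-q)*dt) - d) / (u - d) = 0.487040
Discount per step: exp(-r*dt) = 0.999459
Stock lattice S(k, i) with i counting down-moves:
  k=0: S(0,0) = 108.6400
  k=1: S(1,0) = 116.2641; S(1,1) = 101.5158
  k=2: S(2,0) = 124.4233; S(2,1) = 108.6400; S(2,2) = 94.8588
  k=3: S(3,0) = 133.1551; S(3,1) = 116.2641; S(3,2) = 101.5158; S(3,3) = 88.6383
  k=4: S(4,0) = 142.4997; S(4,1) = 124.4233; S(4,2) = 108.6400; S(4,3) = 94.8588; S(4,4) = 82.8258
Terminal payoffs V(N, i) = max(K - S_T, 0):
  V(4,0) = 0.000000; V(4,1) = 0.000000; V(4,2) = 0.000000; V(4,3) = 9.861198; V(4,4) = 21.894224
Backward induction: V(k, i) = exp(-r*dt) * [p * V(k+1, i) + (1-p) * V(k+1, i+1)].
  V(3,0) = exp(-r*dt) * [p*0.000000 + (1-p)*0.000000] = 0.000000
  V(3,1) = exp(-r*dt) * [p*0.000000 + (1-p)*0.000000] = 0.000000
  V(3,2) = exp(-r*dt) * [p*0.000000 + (1-p)*9.861198] = 5.055664
  V(3,3) = exp(-r*dt) * [p*9.861198 + (1-p)*21.894224] = 16.024983
  V(2,0) = exp(-r*dt) * [p*0.000000 + (1-p)*0.000000] = 0.000000
  V(2,1) = exp(-r*dt) * [p*0.000000 + (1-p)*5.055664] = 2.591951
  V(2,2) = exp(-r*dt) * [p*5.055664 + (1-p)*16.024983] = 10.676706
  V(1,0) = exp(-r*dt) * [p*0.000000 + (1-p)*2.591951] = 1.328848
  V(1,1) = exp(-r*dt) * [p*2.591951 + (1-p)*10.676706] = 6.735461
  V(0,0) = exp(-r*dt) * [p*1.328848 + (1-p)*6.735461] = 4.100005

Answer: Price = V(0,0) = 4.1000


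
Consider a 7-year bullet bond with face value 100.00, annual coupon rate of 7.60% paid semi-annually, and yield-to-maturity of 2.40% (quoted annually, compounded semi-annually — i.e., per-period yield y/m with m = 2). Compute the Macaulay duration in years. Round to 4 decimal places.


Answer: Macaulay duration = 5.7774 years

Derivation:
Coupon per period c = face * coupon_rate / m = 3.800000
Periods per year m = 2; per-period yield y/m = 0.012000
Number of cashflows N = 14
Cashflows (t years, CF_t, discount factor 1/(1+y/m)^(m*t), PV):
  t = 0.5000: CF_t = 3.800000, DF = 0.988142, PV = 3.754941
  t = 1.0000: CF_t = 3.800000, DF = 0.976425, PV = 3.710416
  t = 1.5000: CF_t = 3.800000, DF = 0.964847, PV = 3.666419
  t = 2.0000: CF_t = 3.800000, DF = 0.953406, PV = 3.622943
  t = 2.5000: CF_t = 3.800000, DF = 0.942101, PV = 3.579984
  t = 3.0000: CF_t = 3.800000, DF = 0.930930, PV = 3.537533
  t = 3.5000: CF_t = 3.800000, DF = 0.919891, PV = 3.495586
  t = 4.0000: CF_t = 3.800000, DF = 0.908983, PV = 3.454137
  t = 4.5000: CF_t = 3.800000, DF = 0.898205, PV = 3.413178
  t = 5.0000: CF_t = 3.800000, DF = 0.887554, PV = 3.372706
  t = 5.5000: CF_t = 3.800000, DF = 0.877030, PV = 3.332713
  t = 6.0000: CF_t = 3.800000, DF = 0.866630, PV = 3.293195
  t = 6.5000: CF_t = 3.800000, DF = 0.856354, PV = 3.254145
  t = 7.0000: CF_t = 103.800000, DF = 0.846200, PV = 87.835520
Price P = sum_t PV_t = 133.323416
Macaulay numerator sum_t t * PV_t:
  t * PV_t at t = 0.5000: 1.877470
  t * PV_t at t = 1.0000: 3.710416
  t * PV_t at t = 1.5000: 5.499628
  t * PV_t at t = 2.0000: 7.245887
  t * PV_t at t = 2.5000: 8.949959
  t * PV_t at t = 3.0000: 10.612600
  t * PV_t at t = 3.5000: 12.234552
  t * PV_t at t = 4.0000: 13.816546
  t * PV_t at t = 4.5000: 15.359303
  t * PV_t at t = 5.0000: 16.863529
  t * PV_t at t = 5.5000: 18.329923
  t * PV_t at t = 6.0000: 19.759170
  t * PV_t at t = 6.5000: 21.151944
  t * PV_t at t = 7.0000: 614.848642
Macaulay duration D = (sum_t t * PV_t) / P = 770.259569 / 133.323416 = 5.777376


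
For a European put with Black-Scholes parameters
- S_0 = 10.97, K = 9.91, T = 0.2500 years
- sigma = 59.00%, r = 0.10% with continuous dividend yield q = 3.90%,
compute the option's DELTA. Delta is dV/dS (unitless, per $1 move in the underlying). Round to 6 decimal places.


Answer: Delta = -0.319708

Derivation:
d1 = 0.4597709354; d2 = 0.1647709354
phi(d1) = 0.3589280998; exp(-qT) = 0.9902973771; exp(-rT) = 0.9997500312
N(-d1) = 0.3228403236
Delta = -exp(-qT) * N(-d1) = -0.9902973771 * 0.3228403236 = -0.319708


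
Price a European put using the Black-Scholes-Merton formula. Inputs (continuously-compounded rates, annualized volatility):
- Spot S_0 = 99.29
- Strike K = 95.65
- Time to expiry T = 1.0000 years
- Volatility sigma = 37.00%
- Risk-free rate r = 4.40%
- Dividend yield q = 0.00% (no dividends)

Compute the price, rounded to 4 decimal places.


d1 = (ln(S/K) + (r - q + 0.5*sigma^2) * T) / (sigma * sqrt(T)) = 0.40486261
d2 = d1 - sigma * sqrt(T) = 0.03486261
exp(-rT) = 0.95695396; exp(-qT) = 1.00000000
P = K * exp(-rT) * N(-d2) - S_0 * exp(-qT) * N(-d1)
N(-d1) = 0.34278925; N(-d2) = 0.48609465
P = 95.6500 * 0.95695396 * 0.48609465 - 99.2900 * 1.00000000 * 0.34278925 = 10.4580

Answer: Price = 10.4580


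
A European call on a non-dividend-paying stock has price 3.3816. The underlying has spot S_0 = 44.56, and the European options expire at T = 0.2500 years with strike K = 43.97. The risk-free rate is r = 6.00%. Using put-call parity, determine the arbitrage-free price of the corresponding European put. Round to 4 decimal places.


Answer: Put price = 2.1370

Derivation:
Put-call parity: C - P = S_0 * exp(-qT) - K * exp(-rT).
S_0 * exp(-qT) = 44.5600 * 1.00000000 = 44.56000000
K * exp(-rT) = 43.9700 * 0.98511194 = 43.31537198
P = C - S*exp(-qT) + K*exp(-rT)
P = 3.3816 - 44.56000000 + 43.31537198 = 2.1370


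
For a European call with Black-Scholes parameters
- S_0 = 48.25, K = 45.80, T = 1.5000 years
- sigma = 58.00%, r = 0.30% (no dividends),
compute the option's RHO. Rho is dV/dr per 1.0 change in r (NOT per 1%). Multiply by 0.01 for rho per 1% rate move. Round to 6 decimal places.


d1 = 0.4348713393; d2 = -0.2754806861
phi(d1) = 0.3629482292; exp(-qT) = 1.0000000000; exp(-rT) = 0.9955101098
N(d2) = 0.3914734811
Rho = K*T*exp(-rT)*N(d2) = 45.8000 * 1.5000 * 0.9955101098 * 0.3914734811 = 26.773476

Answer: Rho = 26.773476


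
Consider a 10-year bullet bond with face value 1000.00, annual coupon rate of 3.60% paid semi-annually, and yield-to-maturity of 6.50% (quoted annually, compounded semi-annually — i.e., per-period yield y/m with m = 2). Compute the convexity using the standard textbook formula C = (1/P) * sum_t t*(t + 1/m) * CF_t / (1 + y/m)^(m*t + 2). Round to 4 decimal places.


Coupon per period c = face * coupon_rate / m = 18.000000
Periods per year m = 2; per-period yield y/m = 0.032500
Number of cashflows N = 20
Cashflows (t years, CF_t, discount factor 1/(1+y/m)^(m*t), PV):
  t = 0.5000: CF_t = 18.000000, DF = 0.968523, PV = 17.433414
  t = 1.0000: CF_t = 18.000000, DF = 0.938037, PV = 16.884663
  t = 1.5000: CF_t = 18.000000, DF = 0.908510, PV = 16.353184
  t = 2.0000: CF_t = 18.000000, DF = 0.879913, PV = 15.838435
  t = 2.5000: CF_t = 18.000000, DF = 0.852216, PV = 15.339889
  t = 3.0000: CF_t = 18.000000, DF = 0.825391, PV = 14.857035
  t = 3.5000: CF_t = 18.000000, DF = 0.799410, PV = 14.389380
  t = 4.0000: CF_t = 18.000000, DF = 0.774247, PV = 13.936446
  t = 4.5000: CF_t = 18.000000, DF = 0.749876, PV = 13.497768
  t = 5.0000: CF_t = 18.000000, DF = 0.726272, PV = 13.072899
  t = 5.5000: CF_t = 18.000000, DF = 0.703411, PV = 12.661403
  t = 6.0000: CF_t = 18.000000, DF = 0.681270, PV = 12.262860
  t = 6.5000: CF_t = 18.000000, DF = 0.659826, PV = 11.876862
  t = 7.0000: CF_t = 18.000000, DF = 0.639056, PV = 11.503014
  t = 7.5000: CF_t = 18.000000, DF = 0.618941, PV = 11.140934
  t = 8.0000: CF_t = 18.000000, DF = 0.599458, PV = 10.790251
  t = 8.5000: CF_t = 18.000000, DF = 0.580589, PV = 10.450606
  t = 9.0000: CF_t = 18.000000, DF = 0.562314, PV = 10.121652
  t = 9.5000: CF_t = 18.000000, DF = 0.544614, PV = 9.803053
  t = 10.0000: CF_t = 1018.000000, DF = 0.527471, PV = 536.965733
Price P = sum_t PV_t = 789.179481
Convexity numerator sum_t t*(t + 1/m) * CF_t / (1+y/m)^(m*t + 2):
  t = 0.5000: term = 8.176592
  t = 1.0000: term = 23.757652
  t = 1.5000: term = 46.019666
  t = 2.0000: term = 74.285174
  t = 2.5000: term = 107.920350
  t = 3.0000: term = 146.332678
  t = 3.5000: term = 188.968753
  t = 4.0000: term = 235.312180
  t = 4.5000: term = 284.881574
  t = 5.0000: term = 337.228659
  t = 5.5000: term = 391.936455
  t = 6.0000: term = 448.617559
  t = 6.5000: term = 506.912496
  t = 7.0000: term = 566.488168
  t = 7.5000: term = 627.036367
  t = 8.0000: term = 688.272364
  t = 8.5000: term = 749.933569
  t = 9.0000: term = 811.778254
  t = 9.5000: term = 873.584347
  t = 10.0000: term = 52887.830203
Convexity = (1/P) * sum = 60005.273059 / 789.179481 = 76.035014

Answer: Convexity = 76.0350


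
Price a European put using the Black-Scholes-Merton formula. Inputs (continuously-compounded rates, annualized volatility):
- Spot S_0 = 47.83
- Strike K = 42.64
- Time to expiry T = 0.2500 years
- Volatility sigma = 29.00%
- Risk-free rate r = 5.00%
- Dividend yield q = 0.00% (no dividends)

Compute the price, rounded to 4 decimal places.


d1 = (ln(S/K) + (r - q + 0.5*sigma^2) * T) / (sigma * sqrt(T)) = 0.95084674
d2 = d1 - sigma * sqrt(T) = 0.80584674
exp(-rT) = 0.98757780; exp(-qT) = 1.00000000
P = K * exp(-rT) * N(-d2) - S_0 * exp(-qT) * N(-d1)
N(-d1) = 0.17084109; N(-d2) = 0.21016561
P = 42.6400 * 0.98757780 * 0.21016561 - 47.8300 * 1.00000000 * 0.17084109 = 0.6788

Answer: Price = 0.6788


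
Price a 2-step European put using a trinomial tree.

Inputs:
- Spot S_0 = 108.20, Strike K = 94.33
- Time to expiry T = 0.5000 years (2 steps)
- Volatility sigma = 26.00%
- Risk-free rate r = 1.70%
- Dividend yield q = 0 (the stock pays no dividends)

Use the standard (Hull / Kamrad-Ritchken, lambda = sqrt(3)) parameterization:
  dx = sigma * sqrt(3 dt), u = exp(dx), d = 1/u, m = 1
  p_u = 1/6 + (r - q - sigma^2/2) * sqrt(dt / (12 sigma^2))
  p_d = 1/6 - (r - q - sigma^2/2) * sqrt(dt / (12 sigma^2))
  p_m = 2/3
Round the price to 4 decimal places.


Answer: Price = V(0,0) = 2.6275

Derivation:
dt = T/N = 0.250000; dx = sigma*sqrt(3*dt) = 0.225167
u = exp(dx) = 1.252531; d = 1/u = 0.798383
p_u = 0.157340, p_m = 0.666667, p_d = 0.175993
Discount per step: exp(-r*dt) = 0.995759
Stock lattice S(k, j) with j the centered position index:
  k=0: S(0,+0) = 108.2000
  k=1: S(1,-1) = 86.3851; S(1,+0) = 108.2000; S(1,+1) = 135.5239
  k=2: S(2,-2) = 68.9684; S(2,-1) = 86.3851; S(2,+0) = 108.2000; S(2,+1) = 135.5239; S(2,+2) = 169.7479
Terminal payoffs V(N, j) = max(K - S_T, 0):
  V(2,-2) = 25.361619; V(2,-1) = 7.944939; V(2,+0) = 0.000000; V(2,+1) = 0.000000; V(2,+2) = 0.000000
Backward induction: V(k, j) = exp(-r*dt) * [p_u * V(k+1, j+1) + p_m * V(k+1, j) + p_d * V(k+1, j-1)]
  V(1,-1) = exp(-r*dt) * [p_u*0.000000 + p_m*7.944939 + p_d*25.361619] = 9.718703
  V(1,+0) = exp(-r*dt) * [p_u*0.000000 + p_m*0.000000 + p_d*7.944939] = 1.392324
  V(1,+1) = exp(-r*dt) * [p_u*0.000000 + p_m*0.000000 + p_d*0.000000] = 0.000000
  V(0,+0) = exp(-r*dt) * [p_u*0.000000 + p_m*1.392324 + p_d*9.718703] = 2.627450


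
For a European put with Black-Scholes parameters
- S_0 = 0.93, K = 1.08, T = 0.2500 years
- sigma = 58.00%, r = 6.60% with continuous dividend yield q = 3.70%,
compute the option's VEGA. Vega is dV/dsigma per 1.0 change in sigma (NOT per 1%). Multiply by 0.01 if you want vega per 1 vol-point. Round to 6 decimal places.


d1 = -0.3456266689; d2 = -0.6356266689
phi(d1) = 0.3758115604; exp(-qT) = 0.9907926496; exp(-rT) = 0.9836353794
Vega = S * exp(-qT) * phi(d1) * sqrt(T) = 0.9300 * 0.9907926496 * 0.3758115604 * 0.5000000000 = 0.173143

Answer: Vega = 0.173143


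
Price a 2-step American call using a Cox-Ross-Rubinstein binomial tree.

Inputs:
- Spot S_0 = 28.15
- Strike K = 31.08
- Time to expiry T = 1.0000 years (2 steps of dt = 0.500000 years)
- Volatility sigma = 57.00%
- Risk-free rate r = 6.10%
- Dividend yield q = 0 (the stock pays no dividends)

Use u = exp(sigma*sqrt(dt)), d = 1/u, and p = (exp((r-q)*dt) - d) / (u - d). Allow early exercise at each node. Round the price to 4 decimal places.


dt = T/N = 0.500000
u = exp(sigma*sqrt(dt)) = 1.496383; d = 1/u = 0.668278
p = (exp((r-q)*dt) - d) / (u - d) = 0.437978
Discount per step: exp(-r*dt) = 0.969960
Stock lattice S(k, i) with i counting down-moves:
  k=0: S(0,0) = 28.1500
  k=1: S(1,0) = 42.1232; S(1,1) = 18.8120
  k=2: S(2,0) = 63.0324; S(2,1) = 28.1500; S(2,2) = 12.5717
Terminal payoffs V(N, i) = max(S_T - K, 0):
  V(2,0) = 31.952413; V(2,1) = 0.000000; V(2,2) = 0.000000
Backward induction: V(k, i) = exp(-r*dt) * [p * V(k+1, i) + (1-p) * V(k+1, i+1)]; then take max(V_cont, immediate exercise) for American.
  V(1,0) = exp(-r*dt) * [p*31.952413 + (1-p)*0.000000] = 13.574069; exercise = 11.043182; V(1,0) = max -> 13.574069
  V(1,1) = exp(-r*dt) * [p*0.000000 + (1-p)*0.000000] = 0.000000; exercise = 0.000000; V(1,1) = max -> 0.000000
  V(0,0) = exp(-r*dt) * [p*13.574069 + (1-p)*0.000000] = 5.766555; exercise = 0.000000; V(0,0) = max -> 5.766555

Answer: Price = V(0,0) = 5.7666


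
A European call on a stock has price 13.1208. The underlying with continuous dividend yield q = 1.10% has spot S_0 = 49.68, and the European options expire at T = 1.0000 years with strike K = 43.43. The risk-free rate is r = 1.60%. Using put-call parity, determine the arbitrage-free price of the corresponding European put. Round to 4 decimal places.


Put-call parity: C - P = S_0 * exp(-qT) - K * exp(-rT).
S_0 * exp(-qT) = 49.6800 * 0.98906028 = 49.13651465
K * exp(-rT) = 43.4300 * 0.98412732 = 42.74064951
P = C - S*exp(-qT) + K*exp(-rT)
P = 13.1208 - 49.13651465 + 42.74064951 = 6.7249

Answer: Put price = 6.7249


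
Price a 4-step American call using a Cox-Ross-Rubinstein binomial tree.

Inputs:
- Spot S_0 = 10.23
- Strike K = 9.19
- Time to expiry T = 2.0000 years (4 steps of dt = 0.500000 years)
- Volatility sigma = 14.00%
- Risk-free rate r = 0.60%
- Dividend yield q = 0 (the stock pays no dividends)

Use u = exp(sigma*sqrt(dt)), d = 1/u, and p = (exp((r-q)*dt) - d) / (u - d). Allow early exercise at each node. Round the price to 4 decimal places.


Answer: Price = V(0,0) = 1.5077

Derivation:
dt = T/N = 0.500000
u = exp(sigma*sqrt(dt)) = 1.104061; d = 1/u = 0.905747
p = (exp((r-q)*dt) - d) / (u - d) = 0.490422
Discount per step: exp(-r*dt) = 0.997004
Stock lattice S(k, i) with i counting down-moves:
  k=0: S(0,0) = 10.2300
  k=1: S(1,0) = 11.2945; S(1,1) = 9.2658
  k=2: S(2,0) = 12.4699; S(2,1) = 10.2300; S(2,2) = 8.3925
  k=3: S(3,0) = 13.7675; S(3,1) = 11.2945; S(3,2) = 9.2658; S(3,3) = 7.6015
  k=4: S(4,0) = 15.2001; S(4,1) = 12.4699; S(4,2) = 10.2300; S(4,3) = 8.3925; S(4,4) = 6.8850
Terminal payoffs V(N, i) = max(S_T - K, 0):
  V(4,0) = 6.010136; V(4,1) = 3.279859; V(4,2) = 1.040000; V(4,3) = 0.000000; V(4,4) = 0.000000
Backward induction: V(k, i) = exp(-r*dt) * [p * V(k+1, i) + (1-p) * V(k+1, i+1)]; then take max(V_cont, immediate exercise) for American.
  V(3,0) = exp(-r*dt) * [p*6.010136 + (1-p)*3.279859] = 4.605011; exercise = 4.577482; V(3,0) = max -> 4.605011
  V(3,1) = exp(-r*dt) * [p*3.279859 + (1-p)*1.040000] = 2.132070; exercise = 2.104541; V(3,1) = max -> 2.132070
  V(3,2) = exp(-r*dt) * [p*1.040000 + (1-p)*0.000000] = 0.508511; exercise = 0.075795; V(3,2) = max -> 0.508511
  V(3,3) = exp(-r*dt) * [p*0.000000 + (1-p)*0.000000] = 0.000000; exercise = 0.000000; V(3,3) = max -> 0.000000
  V(2,0) = exp(-r*dt) * [p*4.605011 + (1-p)*2.132070] = 3.334834; exercise = 3.279859; V(2,0) = max -> 3.334834
  V(2,1) = exp(-r*dt) * [p*2.132070 + (1-p)*0.508511] = 1.300831; exercise = 1.040000; V(2,1) = max -> 1.300831
  V(2,2) = exp(-r*dt) * [p*0.508511 + (1-p)*0.000000] = 0.248638; exercise = 0.000000; V(2,2) = max -> 0.248638
  V(1,0) = exp(-r*dt) * [p*3.334834 + (1-p)*1.300831] = 2.291466; exercise = 2.104541; V(1,0) = max -> 2.291466
  V(1,1) = exp(-r*dt) * [p*1.300831 + (1-p)*0.248638] = 0.762366; exercise = 0.075795; V(1,1) = max -> 0.762366
  V(0,0) = exp(-r*dt) * [p*2.291466 + (1-p)*0.762366] = 1.507740; exercise = 1.040000; V(0,0) = max -> 1.507740


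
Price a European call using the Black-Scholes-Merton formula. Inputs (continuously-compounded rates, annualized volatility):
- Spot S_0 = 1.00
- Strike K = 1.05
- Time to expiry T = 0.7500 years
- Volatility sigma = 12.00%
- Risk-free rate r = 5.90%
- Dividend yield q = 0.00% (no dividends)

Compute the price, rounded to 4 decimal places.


Answer: Price = 0.0393

Derivation:
d1 = (ln(S/K) + (r - q + 0.5*sigma^2) * T) / (sigma * sqrt(T)) = 0.00827377
d2 = d1 - sigma * sqrt(T) = -0.09564927
exp(-rT) = 0.95671475; exp(-qT) = 1.00000000
C = S_0 * exp(-qT) * N(d1) - K * exp(-rT) * N(d2)
N(d1) = 0.50330072; N(d2) = 0.46189956
C = 1.0000 * 1.00000000 * 0.50330072 - 1.0500 * 0.95671475 * 0.46189956 = 0.0393


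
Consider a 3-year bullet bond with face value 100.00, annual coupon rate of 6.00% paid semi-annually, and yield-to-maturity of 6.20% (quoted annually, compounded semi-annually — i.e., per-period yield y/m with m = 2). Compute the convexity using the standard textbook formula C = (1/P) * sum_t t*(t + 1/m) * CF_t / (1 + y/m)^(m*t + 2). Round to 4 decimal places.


Answer: Convexity = 8.9572

Derivation:
Coupon per period c = face * coupon_rate / m = 3.000000
Periods per year m = 2; per-period yield y/m = 0.031000
Number of cashflows N = 6
Cashflows (t years, CF_t, discount factor 1/(1+y/m)^(m*t), PV):
  t = 0.5000: CF_t = 3.000000, DF = 0.969932, PV = 2.909796
  t = 1.0000: CF_t = 3.000000, DF = 0.940768, PV = 2.822305
  t = 1.5000: CF_t = 3.000000, DF = 0.912481, PV = 2.737444
  t = 2.0000: CF_t = 3.000000, DF = 0.885045, PV = 2.655135
  t = 2.5000: CF_t = 3.000000, DF = 0.858434, PV = 2.575301
  t = 3.0000: CF_t = 103.000000, DF = 0.832622, PV = 85.760091
Price P = sum_t PV_t = 99.460072
Convexity numerator sum_t t*(t + 1/m) * CF_t / (1+y/m)^(m*t + 2):
  t = 0.5000: term = 1.368722
  t = 1.0000: term = 3.982702
  t = 1.5000: term = 7.725902
  t = 2.0000: term = 12.489334
  t = 2.5000: term = 18.170708
  t = 3.0000: term = 847.143926
Convexity = (1/P) * sum = 890.881295 / 99.460072 = 8.957175


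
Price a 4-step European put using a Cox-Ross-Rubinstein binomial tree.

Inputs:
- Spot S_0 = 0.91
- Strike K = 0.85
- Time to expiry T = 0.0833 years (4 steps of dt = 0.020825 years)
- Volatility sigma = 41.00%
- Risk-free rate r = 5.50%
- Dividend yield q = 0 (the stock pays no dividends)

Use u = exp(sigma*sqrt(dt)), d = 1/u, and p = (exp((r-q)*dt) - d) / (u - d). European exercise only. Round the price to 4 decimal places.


Answer: Price = V(0,0) = 0.0191

Derivation:
dt = T/N = 0.020825
u = exp(sigma*sqrt(dt)) = 1.060952; d = 1/u = 0.942550
p = (exp((r-q)*dt) - d) / (u - d) = 0.494892
Discount per step: exp(-r*dt) = 0.998855
Stock lattice S(k, i) with i counting down-moves:
  k=0: S(0,0) = 0.9100
  k=1: S(1,0) = 0.9655; S(1,1) = 0.8577
  k=2: S(2,0) = 1.0243; S(2,1) = 0.9100; S(2,2) = 0.8084
  k=3: S(3,0) = 1.0867; S(3,1) = 0.9655; S(3,2) = 0.8577; S(3,3) = 0.7620
  k=4: S(4,0) = 1.1530; S(4,1) = 1.0243; S(4,2) = 0.9100; S(4,3) = 0.8084; S(4,4) = 0.7182
Terminal payoffs V(N, i) = max(K - S_T, 0):
  V(4,0) = 0.000000; V(4,1) = 0.000000; V(4,2) = 0.000000; V(4,3) = 0.041556; V(4,4) = 0.131778
Backward induction: V(k, i) = exp(-r*dt) * [p * V(k+1, i) + (1-p) * V(k+1, i+1)].
  V(3,0) = exp(-r*dt) * [p*0.000000 + (1-p)*0.000000] = 0.000000
  V(3,1) = exp(-r*dt) * [p*0.000000 + (1-p)*0.000000] = 0.000000
  V(3,2) = exp(-r*dt) * [p*0.000000 + (1-p)*0.041556] = 0.020966
  V(3,3) = exp(-r*dt) * [p*0.041556 + (1-p)*0.131778] = 0.087028
  V(2,0) = exp(-r*dt) * [p*0.000000 + (1-p)*0.000000] = 0.000000
  V(2,1) = exp(-r*dt) * [p*0.000000 + (1-p)*0.020966] = 0.010578
  V(2,2) = exp(-r*dt) * [p*0.020966 + (1-p)*0.087028] = 0.054272
  V(1,0) = exp(-r*dt) * [p*0.000000 + (1-p)*0.010578] = 0.005337
  V(1,1) = exp(-r*dt) * [p*0.010578 + (1-p)*0.054272] = 0.032611
  V(0,0) = exp(-r*dt) * [p*0.005337 + (1-p)*0.032611] = 0.019091


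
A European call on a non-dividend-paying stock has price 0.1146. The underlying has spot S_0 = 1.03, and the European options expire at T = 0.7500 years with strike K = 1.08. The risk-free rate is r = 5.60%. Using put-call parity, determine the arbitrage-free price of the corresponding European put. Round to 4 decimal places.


Answer: Put price = 0.1202

Derivation:
Put-call parity: C - P = S_0 * exp(-qT) - K * exp(-rT).
S_0 * exp(-qT) = 1.0300 * 1.00000000 = 1.03000000
K * exp(-rT) = 1.0800 * 0.95886978 = 1.03557936
P = C - S*exp(-qT) + K*exp(-rT)
P = 0.1146 - 1.03000000 + 1.03557936 = 0.1202


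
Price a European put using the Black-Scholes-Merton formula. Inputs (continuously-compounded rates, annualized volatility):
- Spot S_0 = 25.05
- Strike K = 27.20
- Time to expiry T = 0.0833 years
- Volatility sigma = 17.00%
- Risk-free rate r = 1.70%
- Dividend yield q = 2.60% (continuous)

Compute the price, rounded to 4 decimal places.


d1 = (ln(S/K) + (r - q + 0.5*sigma^2) * T) / (sigma * sqrt(T)) = -1.66899486
d2 = d1 - sigma * sqrt(T) = -1.71805981
exp(-rT) = 0.99858490; exp(-qT) = 0.99783654
P = K * exp(-rT) * N(-d2) - S_0 * exp(-qT) * N(-d1)
N(-d1) = 0.95244080; N(-d2) = 0.95710715
P = 27.2000 * 0.99858490 * 0.95710715 - 25.0500 * 0.99783654 * 0.95244080 = 2.1894

Answer: Price = 2.1894


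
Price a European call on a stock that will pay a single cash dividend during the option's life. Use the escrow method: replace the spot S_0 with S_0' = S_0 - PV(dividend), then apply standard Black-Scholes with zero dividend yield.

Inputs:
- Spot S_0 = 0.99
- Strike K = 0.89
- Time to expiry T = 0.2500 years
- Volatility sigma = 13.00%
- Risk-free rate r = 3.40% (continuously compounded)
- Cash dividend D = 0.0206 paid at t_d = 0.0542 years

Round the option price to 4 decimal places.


Answer: Price = 0.0890

Derivation:
PV(D) = D * exp(-r * t_d) = 0.0206 * 0.99815890 = 0.02056207
S_0' = S_0 - PV(D) = 0.9900 - 0.02056207 = 0.96943793
d1 = (ln(S_0'/K) + (r + sigma^2/2)*T) / (sigma*sqrt(T)) = 1.47857667
d2 = d1 - sigma*sqrt(T) = 1.41357667
exp(-rT) = 0.99153602
N(d1) = 0.93037325; N(d2) = 0.92125688
C = S_0' * N(d1) - K * exp(-rT) * N(d2) = 0.96943793 * 0.93037325 - 0.8900 * 0.99153602 * 0.92125688 = 0.0890


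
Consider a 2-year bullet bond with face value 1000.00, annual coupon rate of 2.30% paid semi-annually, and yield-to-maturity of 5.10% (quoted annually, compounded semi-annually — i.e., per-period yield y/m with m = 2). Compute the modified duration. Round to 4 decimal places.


Answer: Modified duration = 1.9162

Derivation:
Coupon per period c = face * coupon_rate / m = 11.500000
Periods per year m = 2; per-period yield y/m = 0.025500
Number of cashflows N = 4
Cashflows (t years, CF_t, discount factor 1/(1+y/m)^(m*t), PV):
  t = 0.5000: CF_t = 11.500000, DF = 0.975134, PV = 11.214042
  t = 1.0000: CF_t = 11.500000, DF = 0.950886, PV = 10.935194
  t = 1.5000: CF_t = 11.500000, DF = 0.927242, PV = 10.663281
  t = 2.0000: CF_t = 1011.500000, DF = 0.904185, PV = 914.583218
Price P = sum_t PV_t = 947.395736
First compute Macaulay numerator sum_t t * PV_t:
  t * PV_t at t = 0.5000: 5.607021
  t * PV_t at t = 1.0000: 10.935194
  t * PV_t at t = 1.5000: 15.994921
  t * PV_t at t = 2.0000: 1829.166437
Macaulay duration D = 1861.703573 / 947.395736 = 1.965075
Modified duration = D / (1 + y/m) = 1.965075 / (1 + 0.025500) = 1.916211


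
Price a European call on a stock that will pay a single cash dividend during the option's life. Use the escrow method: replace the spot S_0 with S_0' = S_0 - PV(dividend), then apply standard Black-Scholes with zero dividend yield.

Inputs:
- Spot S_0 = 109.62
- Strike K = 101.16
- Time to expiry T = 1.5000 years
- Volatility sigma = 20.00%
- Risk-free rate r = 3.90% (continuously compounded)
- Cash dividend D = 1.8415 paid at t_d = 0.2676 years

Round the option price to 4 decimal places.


Answer: Price = 17.2938

Derivation:
PV(D) = D * exp(-r * t_d) = 1.8415 * 0.98961787 = 1.82238131
S_0' = S_0 - PV(D) = 109.6200 - 1.82238131 = 107.79761869
d1 = (ln(S_0'/K) + (r + sigma^2/2)*T) / (sigma*sqrt(T)) = 0.62075029
d2 = d1 - sigma*sqrt(T) = 0.37580131
exp(-rT) = 0.94317824
N(d1) = 0.73261803; N(d2) = 0.64646769
C = S_0' * N(d1) - K * exp(-rT) * N(d2) = 107.79761869 * 0.73261803 - 101.1600 * 0.94317824 * 0.64646769 = 17.2938


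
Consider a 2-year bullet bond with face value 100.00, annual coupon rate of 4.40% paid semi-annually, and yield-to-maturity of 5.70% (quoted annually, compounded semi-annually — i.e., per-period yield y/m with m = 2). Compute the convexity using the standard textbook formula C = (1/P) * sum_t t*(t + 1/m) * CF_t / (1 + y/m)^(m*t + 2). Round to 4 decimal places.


Coupon per period c = face * coupon_rate / m = 2.200000
Periods per year m = 2; per-period yield y/m = 0.028500
Number of cashflows N = 4
Cashflows (t years, CF_t, discount factor 1/(1+y/m)^(m*t), PV):
  t = 0.5000: CF_t = 2.200000, DF = 0.972290, PV = 2.139037
  t = 1.0000: CF_t = 2.200000, DF = 0.945347, PV = 2.079764
  t = 1.5000: CF_t = 2.200000, DF = 0.919152, PV = 2.022133
  t = 2.0000: CF_t = 102.200000, DF = 0.893682, PV = 91.334259
Price P = sum_t PV_t = 97.575194
Convexity numerator sum_t t*(t + 1/m) * CF_t / (1+y/m)^(m*t + 2):
  t = 0.5000: term = 1.011067
  t = 1.0000: term = 2.949149
  t = 1.5000: term = 5.734855
  t = 2.0000: term = 431.712997
Convexity = (1/P) * sum = 441.408069 / 97.575194 = 4.523773

Answer: Convexity = 4.5238


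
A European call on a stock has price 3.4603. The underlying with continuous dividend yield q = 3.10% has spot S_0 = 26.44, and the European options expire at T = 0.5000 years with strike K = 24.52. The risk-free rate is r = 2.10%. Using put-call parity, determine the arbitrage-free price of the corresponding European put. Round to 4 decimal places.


Put-call parity: C - P = S_0 * exp(-qT) - K * exp(-rT).
S_0 * exp(-qT) = 26.4400 * 0.98461951 = 26.03333976
K * exp(-rT) = 24.5200 * 0.98955493 = 24.26388695
P = C - S*exp(-qT) + K*exp(-rT)
P = 3.4603 - 26.03333976 + 24.26388695 = 1.6908

Answer: Put price = 1.6908


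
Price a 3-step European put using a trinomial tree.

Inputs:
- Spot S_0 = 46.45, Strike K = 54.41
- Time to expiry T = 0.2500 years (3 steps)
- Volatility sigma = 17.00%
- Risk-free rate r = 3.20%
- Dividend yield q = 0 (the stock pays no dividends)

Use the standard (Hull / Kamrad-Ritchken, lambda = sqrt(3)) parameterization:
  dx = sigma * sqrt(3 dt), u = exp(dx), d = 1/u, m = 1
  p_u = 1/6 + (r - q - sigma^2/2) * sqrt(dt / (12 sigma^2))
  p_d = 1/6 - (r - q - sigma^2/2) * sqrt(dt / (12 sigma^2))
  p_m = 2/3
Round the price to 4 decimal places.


Answer: Price = V(0,0) = 7.5956

Derivation:
dt = T/N = 0.083333; dx = sigma*sqrt(3*dt) = 0.085000
u = exp(dx) = 1.088717; d = 1/u = 0.918512
p_u = 0.175270, p_m = 0.666667, p_d = 0.158064
Discount per step: exp(-r*dt) = 0.997337
Stock lattice S(k, j) with j the centered position index:
  k=0: S(0,+0) = 46.4500
  k=1: S(1,-1) = 42.6649; S(1,+0) = 46.4500; S(1,+1) = 50.5709
  k=2: S(2,-2) = 39.1882; S(2,-1) = 42.6649; S(2,+0) = 46.4500; S(2,+1) = 50.5709; S(2,+2) = 55.0574
  k=3: S(3,-3) = 35.9949; S(3,-2) = 39.1882; S(3,-1) = 42.6649; S(3,+0) = 46.4500; S(3,+1) = 50.5709; S(3,+2) = 55.0574; S(3,+3) = 59.9419
Terminal payoffs V(N, j) = max(K - S_T, 0):
  V(3,-3) = 18.415129; V(3,-2) = 15.221769; V(3,-1) = 11.745104; V(3,+0) = 7.960000; V(3,+1) = 3.839092; V(3,+2) = 0.000000; V(3,+3) = 0.000000
Backward induction: V(k, j) = exp(-r*dt) * [p_u * V(k+1, j+1) + p_m * V(k+1, j) + p_d * V(k+1, j-1)]
  V(2,-2) = exp(-r*dt) * [p_u*11.745104 + p_m*15.221769 + p_d*18.415129] = 15.076911
  V(2,-1) = exp(-r*dt) * [p_u*7.960000 + p_m*11.745104 + p_d*15.221769] = 11.600250
  V(2,+0) = exp(-r*dt) * [p_u*3.839092 + p_m*7.960000 + p_d*11.745104] = 7.815150
  V(2,+1) = exp(-r*dt) * [p_u*0.000000 + p_m*3.839092 + p_d*7.960000] = 3.807415
  V(2,+2) = exp(-r*dt) * [p_u*0.000000 + p_m*0.000000 + p_d*3.839092] = 0.605205
  V(1,-1) = exp(-r*dt) * [p_u*7.815150 + p_m*11.600250 + p_d*15.076911] = 11.455781
  V(1,+0) = exp(-r*dt) * [p_u*3.807415 + p_m*7.815150 + p_d*11.600250] = 7.690467
  V(1,+1) = exp(-r*dt) * [p_u*0.605205 + p_m*3.807415 + p_d*7.815150] = 3.869311
  V(0,+0) = exp(-r*dt) * [p_u*3.869311 + p_m*7.690467 + p_d*11.455781] = 7.595612
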